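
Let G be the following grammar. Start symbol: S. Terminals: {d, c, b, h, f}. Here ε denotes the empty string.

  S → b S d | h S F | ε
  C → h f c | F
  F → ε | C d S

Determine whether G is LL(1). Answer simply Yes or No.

No

FIRST(S) = {ε, b, h}
FIRST(C) = {ε, d, h}
FIRST(F) = {ε, d, h}
FOLLOW(S) = {$, d, h}
FOLLOW(C) = {d}
FOLLOW(F) = {$, d, h}
Cell M[C, h] receives both C → h f c and C → F — the grammar is not LL(1).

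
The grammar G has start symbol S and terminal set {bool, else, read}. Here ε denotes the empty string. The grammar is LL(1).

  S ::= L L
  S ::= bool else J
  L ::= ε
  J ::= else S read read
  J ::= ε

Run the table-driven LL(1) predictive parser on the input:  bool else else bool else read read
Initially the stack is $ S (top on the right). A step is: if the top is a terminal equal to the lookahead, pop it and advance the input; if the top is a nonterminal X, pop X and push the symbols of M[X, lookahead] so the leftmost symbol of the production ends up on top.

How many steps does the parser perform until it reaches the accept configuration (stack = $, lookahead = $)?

step 1: stack=$ S  input=bool else else bool else read read $  — expand S ::= bool else J
step 2: stack=$ J else bool  input=bool else else bool else read read $  — match bool
step 3: stack=$ J else  input=else else bool else read read $  — match else
step 4: stack=$ J  input=else bool else read read $  — expand J ::= else S read read
step 5: stack=$ read read S else  input=else bool else read read $  — match else
step 6: stack=$ read read S  input=bool else read read $  — expand S ::= bool else J
step 7: stack=$ read read J else bool  input=bool else read read $  — match bool
step 8: stack=$ read read J else  input=else read read $  — match else
step 9: stack=$ read read J  input=read read $  — expand J ::= ε
step 10: stack=$ read read  input=read read $  — match read
step 11: stack=$ read  input=read $  — match read
Accept reached after 11 steps.

11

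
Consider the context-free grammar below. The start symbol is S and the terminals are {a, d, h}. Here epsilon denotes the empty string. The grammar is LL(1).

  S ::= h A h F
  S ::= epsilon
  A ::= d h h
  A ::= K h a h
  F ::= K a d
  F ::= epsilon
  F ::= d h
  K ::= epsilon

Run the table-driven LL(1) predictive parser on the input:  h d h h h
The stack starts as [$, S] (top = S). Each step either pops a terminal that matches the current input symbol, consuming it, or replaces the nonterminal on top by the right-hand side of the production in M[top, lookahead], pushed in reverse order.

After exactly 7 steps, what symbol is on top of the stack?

F

     Stack        Input        Action
  1  $ S          h d h h h $  expand S ::= h A h F
  2  $ F h A h    h d h h h $  match h
  3  $ F h A      d h h h $    expand A ::= d h h
  4  $ F h h h d  d h h h $    match d
  5  $ F h h h    h h h $      match h
  6  $ F h h      h h $        match h
  7  $ F h        h $          match h
Stack after step 7: $ F (top = F).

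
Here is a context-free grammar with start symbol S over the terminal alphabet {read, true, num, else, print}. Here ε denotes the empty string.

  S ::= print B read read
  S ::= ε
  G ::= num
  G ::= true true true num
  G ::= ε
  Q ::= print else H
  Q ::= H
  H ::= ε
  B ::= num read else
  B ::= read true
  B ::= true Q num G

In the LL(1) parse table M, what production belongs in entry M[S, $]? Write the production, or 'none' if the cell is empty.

FIRST(S) = {ε, print}
FIRST(G) = {ε, num, true}
FIRST(H) = {ε}
FIRST(B) = {num, read, true}
FIRST(Q) = {ε, print}  (via H)
FOLLOW(S) includes $ since S is the start symbol.
FOLLOW(S): S appears on no right-hand side. Thus FOLLOW(S) = {$}.
For S ::= print B read read: FIRST(print B read read) = {print}, so it goes in M[S, t] for t ∈ {print}.
For S ::= ε: FIRST(ε) = {ε}, so it goes in M[S, t] for t ∈ {}; since ε ∈ FIRST, also for every t ∈ FOLLOW(S) = {$}.

S ::= ε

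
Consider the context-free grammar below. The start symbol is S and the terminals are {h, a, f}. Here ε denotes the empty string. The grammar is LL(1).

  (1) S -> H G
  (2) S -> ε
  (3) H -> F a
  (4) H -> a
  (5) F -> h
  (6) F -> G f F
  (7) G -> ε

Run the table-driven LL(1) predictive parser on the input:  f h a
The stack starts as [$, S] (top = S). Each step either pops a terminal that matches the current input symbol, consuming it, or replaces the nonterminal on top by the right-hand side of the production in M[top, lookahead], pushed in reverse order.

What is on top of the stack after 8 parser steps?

G

     Stack        Input    Action
  1  $ S          f h a $  expand S -> H G
  2  $ G H        f h a $  expand H -> F a
  3  $ G a F      f h a $  expand F -> G f F
  4  $ G a F f G  f h a $  expand G -> ε
  5  $ G a F f    f h a $  match f
  6  $ G a F      h a $    expand F -> h
  7  $ G a h      h a $    match h
  8  $ G a        a $      match a
Stack after step 8: $ G (top = G).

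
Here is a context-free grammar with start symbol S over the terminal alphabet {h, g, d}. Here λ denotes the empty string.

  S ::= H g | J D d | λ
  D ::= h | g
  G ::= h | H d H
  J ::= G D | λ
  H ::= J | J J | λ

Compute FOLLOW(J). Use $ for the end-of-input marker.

{d, g, h}

FIRST(D): from D::=h we get {h}; from D::=g we get {g}. So FIRST(D) = {g, h}.
FIRST(S): from S::=H g we get {d, g, h}; from S::=J D d we get {d, g, h}; from S::=λ we get {λ}. So FIRST(S) = {λ, d, g, h}.
FIRST(G): from G::=h we get {h}; from G::=H d H we get {d, h}. So FIRST(G) = {d, h}.
FIRST(J): from J::=G D we get {d, h}; from J::=λ we get {λ}. So FIRST(J) = {λ, d, h}.
FIRST(H): from H::=J we get {λ, d, h}; from H::=J J we get {λ, d, h}; from H::=λ we get {λ}. So FIRST(H) = {λ, d, h}.
FOLLOW(S) includes $ since S is the start symbol.
FOLLOW(S): S appears on no right-hand side. Thus FOLLOW(S) = {$}.
FOLLOW(G): in J::=G D, G is followed by D with FIRST {g, h}. Thus FOLLOW(G) = {g, h}.
FOLLOW(H): in S::=H g, H is followed by g with FIRST {g}; in G::=H d H (occurrence 1), H is followed by d H with FIRST {d}; in G::=H d H (occurrence 2), the suffix after H is empty, so FOLLOW(H) ⊇ FOLLOW(G) = {g, h}. Thus FOLLOW(H) = {d, g, h}.
FOLLOW(J): in S::=J D d, J is followed by D d with FIRST {g, h}; in H::=J, the suffix after J is empty, so FOLLOW(J) ⊇ FOLLOW(H) = {d, g, h}; in H::=J J (occurrence 1), J is followed by J with FIRST {λ, d, h}; in H::=J J (occurrence 1), the suffix after J is nullable, so FOLLOW(J) ⊇ FOLLOW(H) = {d, g, h}; in H::=J J (occurrence 2), the suffix after J is empty, so FOLLOW(J) ⊇ FOLLOW(H) = {d, g, h}. Thus FOLLOW(J) = {d, g, h}.
FOLLOW(D): in S::=J D d, D is followed by d with FIRST {d}; in J::=G D, the suffix after D is empty, so FOLLOW(D) ⊇ FOLLOW(J) = {d, g, h}. Thus FOLLOW(D) = {d, g, h}.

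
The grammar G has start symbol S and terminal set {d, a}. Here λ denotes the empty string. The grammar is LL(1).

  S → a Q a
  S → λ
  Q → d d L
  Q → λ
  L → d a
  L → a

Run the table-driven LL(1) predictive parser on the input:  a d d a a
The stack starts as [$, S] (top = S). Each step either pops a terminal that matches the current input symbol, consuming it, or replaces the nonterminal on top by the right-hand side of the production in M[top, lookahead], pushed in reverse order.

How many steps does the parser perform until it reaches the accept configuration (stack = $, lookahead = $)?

     Stack      Input        Action
  1  $ S        a d d a a $  expand S → a Q a
  2  $ a Q a    a d d a a $  match a
  3  $ a Q      d d a a $    expand Q → d d L
  4  $ a L d d  d d a a $    match d
  5  $ a L d    d a a $      match d
  6  $ a L      a a $        expand L → a
  7  $ a a      a a $        match a
  8  $ a        a $          match a
Accept reached after 8 steps.

8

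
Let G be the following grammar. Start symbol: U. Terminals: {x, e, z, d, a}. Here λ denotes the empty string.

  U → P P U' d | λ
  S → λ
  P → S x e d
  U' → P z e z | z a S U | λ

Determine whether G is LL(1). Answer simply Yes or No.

Yes

FIRST(U) = {λ, x}
FIRST(S) = {λ}
FIRST(P) = {x}
FIRST(U') = {λ, x, z}
FOLLOW(U) = {$, d}
FOLLOW(S) = {d, x}
FOLLOW(P) = {d, x, z}
FOLLOW(U') = {d}
Each cell of M receives at most one production.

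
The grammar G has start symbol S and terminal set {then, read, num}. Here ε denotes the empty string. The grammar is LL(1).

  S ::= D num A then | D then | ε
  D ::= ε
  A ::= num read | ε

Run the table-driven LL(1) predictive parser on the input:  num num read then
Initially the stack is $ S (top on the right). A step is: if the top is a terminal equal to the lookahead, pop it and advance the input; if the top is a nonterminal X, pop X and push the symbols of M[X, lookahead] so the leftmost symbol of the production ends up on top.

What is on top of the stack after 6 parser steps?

then

     Stack            Input                Action
  1  $ S              num num read then $  expand S ::= D num A then
  2  $ then A num D   num num read then $  expand D ::= ε
  3  $ then A num     num num read then $  match num
  4  $ then A         num read then $      expand A ::= num read
  5  $ then read num  num read then $      match num
  6  $ then read      read then $          match read
Stack after step 6: $ then (top = then).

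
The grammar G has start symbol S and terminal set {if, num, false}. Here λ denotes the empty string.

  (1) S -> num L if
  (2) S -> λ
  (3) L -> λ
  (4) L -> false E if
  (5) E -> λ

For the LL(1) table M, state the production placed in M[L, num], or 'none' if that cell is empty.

FIRST(S) = {λ, num}
FIRST(L) = {λ, false}
FIRST(E) = {λ}
FOLLOW(S) includes $ since S is the start symbol.
FOLLOW(L): in S->num L if, L is followed by if with FIRST {if}. Thus FOLLOW(L) = {if}.
For L -> λ: FIRST(λ) = {λ}, so it goes in M[L, t] for t ∈ {}; since λ ∈ FIRST, also for every t ∈ FOLLOW(L) = {if}.
For L -> false E if: FIRST(false E if) = {false}, so it goes in M[L, t] for t ∈ {false}.
None of these place a production in M[L, num].

none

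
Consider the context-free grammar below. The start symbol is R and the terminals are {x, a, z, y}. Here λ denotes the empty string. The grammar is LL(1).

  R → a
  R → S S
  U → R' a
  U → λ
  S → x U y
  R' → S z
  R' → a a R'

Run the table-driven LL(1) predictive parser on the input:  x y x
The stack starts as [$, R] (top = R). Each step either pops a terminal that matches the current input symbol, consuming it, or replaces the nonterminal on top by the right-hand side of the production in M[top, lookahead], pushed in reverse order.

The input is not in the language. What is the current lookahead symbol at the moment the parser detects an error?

step 1: stack=$ R  input=x y x $  — expand R → S S
step 2: stack=$ S S  input=x y x $  — expand S → x U y
step 3: stack=$ S y U x  input=x y x $  — match x
step 4: stack=$ S y U  input=y x $  — expand U → λ
step 5: stack=$ S y  input=y x $  — match y
step 6: stack=$ S  input=x $  — expand S → x U y
step 7: stack=$ y U x  input=x $  — match x
step 8: stack=$ y U  input=$  — error: M[U, $] is empty

$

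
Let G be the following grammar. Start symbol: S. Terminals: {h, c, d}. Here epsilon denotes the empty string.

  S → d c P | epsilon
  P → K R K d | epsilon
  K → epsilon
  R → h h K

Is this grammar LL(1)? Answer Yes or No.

FIRST(S) = {epsilon, d}
FIRST(P) = {epsilon, h}
FIRST(K) = {epsilon}
FIRST(R) = {h}
FOLLOW(S) = {$}
FOLLOW(P) = {$}
FOLLOW(K) = {d, h}
FOLLOW(R) = {d}
Each cell of M receives at most one production.

Yes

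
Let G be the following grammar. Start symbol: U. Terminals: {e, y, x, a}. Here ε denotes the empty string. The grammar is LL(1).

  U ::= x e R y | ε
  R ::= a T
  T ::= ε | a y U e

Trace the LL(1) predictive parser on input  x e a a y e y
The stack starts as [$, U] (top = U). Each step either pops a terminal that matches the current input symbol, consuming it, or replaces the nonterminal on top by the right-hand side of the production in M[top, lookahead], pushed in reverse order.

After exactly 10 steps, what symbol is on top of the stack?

step 1: stack=$ U  input=x e a a y e y $  — expand U ::= x e R y
step 2: stack=$ y R e x  input=x e a a y e y $  — match x
step 3: stack=$ y R e  input=e a a y e y $  — match e
step 4: stack=$ y R  input=a a y e y $  — expand R ::= a T
step 5: stack=$ y T a  input=a a y e y $  — match a
step 6: stack=$ y T  input=a y e y $  — expand T ::= a y U e
step 7: stack=$ y e U y a  input=a y e y $  — match a
step 8: stack=$ y e U y  input=y e y $  — match y
step 9: stack=$ y e U  input=e y $  — expand U ::= ε
step 10: stack=$ y e  input=e y $  — match e
Stack after step 10: $ y (top = y).

y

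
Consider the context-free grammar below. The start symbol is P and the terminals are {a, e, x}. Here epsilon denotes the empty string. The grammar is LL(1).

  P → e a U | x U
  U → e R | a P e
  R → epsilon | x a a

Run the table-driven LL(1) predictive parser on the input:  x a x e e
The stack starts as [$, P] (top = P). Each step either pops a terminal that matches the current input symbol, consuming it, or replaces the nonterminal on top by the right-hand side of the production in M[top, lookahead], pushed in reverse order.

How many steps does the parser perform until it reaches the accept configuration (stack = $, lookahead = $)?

      Stack    Input        Action
   1  $ P      x a x e e $  expand P → x U
   2  $ U x    x a x e e $  match x
   3  $ U      a x e e $    expand U → a P e
   4  $ e P a  a x e e $    match a
   5  $ e P    x e e $      expand P → x U
   6  $ e U x  x e e $      match x
   7  $ e U    e e $        expand U → e R
   8  $ e R e  e e $        match e
   9  $ e R    e $          expand R → epsilon
  10  $ e      e $          match e
Accept reached after 10 steps.

10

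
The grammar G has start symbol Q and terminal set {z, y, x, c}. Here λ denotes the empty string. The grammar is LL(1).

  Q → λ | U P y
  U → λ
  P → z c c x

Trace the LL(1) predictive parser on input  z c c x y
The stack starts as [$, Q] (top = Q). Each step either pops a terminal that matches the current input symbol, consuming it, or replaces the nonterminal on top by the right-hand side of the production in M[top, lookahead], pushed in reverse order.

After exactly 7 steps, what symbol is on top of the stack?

step 1: stack=$ Q  input=z c c x y $  — expand Q → U P y
step 2: stack=$ y P U  input=z c c x y $  — expand U → λ
step 3: stack=$ y P  input=z c c x y $  — expand P → z c c x
step 4: stack=$ y x c c z  input=z c c x y $  — match z
step 5: stack=$ y x c c  input=c c x y $  — match c
step 6: stack=$ y x c  input=c x y $  — match c
step 7: stack=$ y x  input=x y $  — match x
Stack after step 7: $ y (top = y).

y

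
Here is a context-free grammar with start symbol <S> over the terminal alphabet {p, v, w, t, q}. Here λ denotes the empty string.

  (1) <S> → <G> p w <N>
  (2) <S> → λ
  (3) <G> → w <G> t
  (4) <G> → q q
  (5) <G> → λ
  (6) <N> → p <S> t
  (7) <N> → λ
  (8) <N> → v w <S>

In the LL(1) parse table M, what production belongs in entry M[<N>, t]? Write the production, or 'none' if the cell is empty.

FIRST(<G>) = {λ, q, w}
FIRST(<N>) = {λ, p, v}
FIRST(<S>) = {λ, p, q, w}  (via <G> p w <N>)
FOLLOW(<S>) includes $ since <S> is the start symbol.
FOLLOW(<S>): in <N>→p <S> t, <S> is followed by t with FIRST {t}; in <N>→v w <S>, the suffix after <S> is empty, so FOLLOW(<S>) ⊇ FOLLOW(<N>) = {$, t}. Thus FOLLOW(<S>) = {$, t}.
FOLLOW(<N>): in <S>→<G> p w <N>, the suffix after <N> is empty, so FOLLOW(<N>) ⊇ FOLLOW(<S>) = {$, t}. Thus FOLLOW(<N>) = {$, t}.
For <N> → p <S> t: FIRST(p <S> t) = {p}, so it goes in M[<N>, t] for t ∈ {p}.
For <N> → λ: FIRST(λ) = {λ}, so it goes in M[<N>, t] for t ∈ {}; since λ ∈ FIRST, also for every t ∈ FOLLOW(<N>) = {$, t}.
For <N> → v w <S>: FIRST(v w <S>) = {v}, so it goes in M[<N>, t] for t ∈ {v}.

<N> → λ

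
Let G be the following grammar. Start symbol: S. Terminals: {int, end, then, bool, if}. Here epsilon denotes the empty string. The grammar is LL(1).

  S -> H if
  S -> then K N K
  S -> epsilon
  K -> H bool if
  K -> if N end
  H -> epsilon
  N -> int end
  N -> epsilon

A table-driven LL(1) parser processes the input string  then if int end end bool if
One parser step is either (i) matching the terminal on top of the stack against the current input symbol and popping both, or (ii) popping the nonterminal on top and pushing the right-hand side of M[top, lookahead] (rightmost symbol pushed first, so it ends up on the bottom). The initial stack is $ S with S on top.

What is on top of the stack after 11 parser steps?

bool

      Stack              Input                          Action
   1  $ S                then if int end end bool if $  expand S -> then K N K
   2  $ K N K then       then if int end end bool if $  match then
   3  $ K N K            if int end end bool if $       expand K -> if N end
   4  $ K N end N if     if int end end bool if $       match if
   5  $ K N end N        int end end bool if $          expand N -> int end
   6  $ K N end end int  int end end bool if $          match int
   7  $ K N end end      end end bool if $              match end
   8  $ K N end          end bool if $                  match end
   9  $ K N              bool if $                      expand N -> epsilon
  10  $ K                bool if $                      expand K -> H bool if
  11  $ if bool H        bool if $                      expand H -> epsilon
Stack after step 11: $ if bool (top = bool).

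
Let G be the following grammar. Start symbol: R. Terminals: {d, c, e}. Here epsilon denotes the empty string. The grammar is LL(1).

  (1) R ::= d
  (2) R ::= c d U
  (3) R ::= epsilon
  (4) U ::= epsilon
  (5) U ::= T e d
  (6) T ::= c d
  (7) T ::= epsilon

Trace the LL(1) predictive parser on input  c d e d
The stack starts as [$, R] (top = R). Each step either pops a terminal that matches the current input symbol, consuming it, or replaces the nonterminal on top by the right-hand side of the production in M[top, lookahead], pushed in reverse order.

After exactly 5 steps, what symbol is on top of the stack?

     Stack    Input      Action
  1  $ R      c d e d $  expand R ::= c d U
  2  $ U d c  c d e d $  match c
  3  $ U d    d e d $    match d
  4  $ U      e d $      expand U ::= T e d
  5  $ d e T  e d $      expand T ::= epsilon
Stack after step 5: $ d e (top = e).

e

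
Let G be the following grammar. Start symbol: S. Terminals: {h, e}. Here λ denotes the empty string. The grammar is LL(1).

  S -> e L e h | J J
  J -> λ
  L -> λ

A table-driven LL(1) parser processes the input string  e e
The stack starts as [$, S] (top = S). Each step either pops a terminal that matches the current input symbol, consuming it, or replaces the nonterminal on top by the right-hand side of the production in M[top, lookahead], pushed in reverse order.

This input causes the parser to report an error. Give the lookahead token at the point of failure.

step 1: stack=$ S  input=e e $  — expand S -> e L e h
step 2: stack=$ h e L e  input=e e $  — match e
step 3: stack=$ h e L  input=e $  — expand L -> λ
step 4: stack=$ h e  input=e $  — match e
step 5: stack=$ h  input=$  — error: top is terminal h but lookahead is $

$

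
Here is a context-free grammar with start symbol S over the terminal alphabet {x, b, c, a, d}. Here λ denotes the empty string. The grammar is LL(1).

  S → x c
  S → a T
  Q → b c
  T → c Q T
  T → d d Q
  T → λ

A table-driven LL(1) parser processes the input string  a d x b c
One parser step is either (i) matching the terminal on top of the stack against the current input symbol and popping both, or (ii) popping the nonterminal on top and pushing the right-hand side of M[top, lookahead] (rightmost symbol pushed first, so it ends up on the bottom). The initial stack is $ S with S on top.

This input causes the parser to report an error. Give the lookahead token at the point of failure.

     Stack    Input        Action
  1  $ S      a d x b c $  expand S → a T
  2  $ T a    a d x b c $  match a
  3  $ T      d x b c $    expand T → d d Q
  4  $ Q d d  d x b c $    match d
  5  $ Q d    x b c $      error: top is terminal d but lookahead is x

x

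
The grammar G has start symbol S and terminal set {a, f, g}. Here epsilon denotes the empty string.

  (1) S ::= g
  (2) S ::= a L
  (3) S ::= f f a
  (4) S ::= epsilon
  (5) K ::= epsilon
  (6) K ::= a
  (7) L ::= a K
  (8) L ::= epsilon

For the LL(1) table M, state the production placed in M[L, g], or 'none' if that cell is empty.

FIRST(S): from S::=g we get {g}; from S::=a L we get {a}; from S::=f f a we get {f}; from S::=epsilon we get {epsilon}. So FIRST(S) = {epsilon, a, f, g}.
FIRST(K): from K::=epsilon we get {epsilon}; from K::=a we get {a}. So FIRST(K) = {epsilon, a}.
FIRST(L): from L::=a K we get {a}; from L::=epsilon we get {epsilon}. So FIRST(L) = {epsilon, a}.
FOLLOW(S) includes $ since S is the start symbol.
FOLLOW(S): S appears on no right-hand side. Thus FOLLOW(S) = {$}.
FOLLOW(L): in S::=a L, the suffix after L is empty, so FOLLOW(L) ⊇ FOLLOW(S) = {$}. Thus FOLLOW(L) = {$}.
For L ::= a K: FIRST(a K) = {a}, so it goes in M[L, t] for t ∈ {a}.
For L ::= epsilon: FIRST(epsilon) = {epsilon}, so it goes in M[L, t] for t ∈ {}; since epsilon ∈ FIRST, also for every t ∈ FOLLOW(L) = {$}.
None of these place a production in M[L, g].

none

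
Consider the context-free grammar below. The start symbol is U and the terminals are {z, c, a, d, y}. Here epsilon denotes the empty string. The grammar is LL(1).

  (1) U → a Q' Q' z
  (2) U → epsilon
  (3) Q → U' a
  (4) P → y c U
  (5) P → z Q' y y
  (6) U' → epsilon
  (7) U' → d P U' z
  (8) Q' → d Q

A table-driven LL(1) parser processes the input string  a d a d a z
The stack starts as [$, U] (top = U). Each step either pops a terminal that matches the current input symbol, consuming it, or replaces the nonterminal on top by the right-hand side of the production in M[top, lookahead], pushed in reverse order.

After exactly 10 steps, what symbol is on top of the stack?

step 1: stack=$ U  input=a d a d a z $  — expand U → a Q' Q' z
step 2: stack=$ z Q' Q' a  input=a d a d a z $  — match a
step 3: stack=$ z Q' Q'  input=d a d a z $  — expand Q' → d Q
step 4: stack=$ z Q' Q d  input=d a d a z $  — match d
step 5: stack=$ z Q' Q  input=a d a z $  — expand Q → U' a
step 6: stack=$ z Q' a U'  input=a d a z $  — expand U' → epsilon
step 7: stack=$ z Q' a  input=a d a z $  — match a
step 8: stack=$ z Q'  input=d a z $  — expand Q' → d Q
step 9: stack=$ z Q d  input=d a z $  — match d
step 10: stack=$ z Q  input=a z $  — expand Q → U' a
Stack after step 10: $ z a U' (top = U').

U'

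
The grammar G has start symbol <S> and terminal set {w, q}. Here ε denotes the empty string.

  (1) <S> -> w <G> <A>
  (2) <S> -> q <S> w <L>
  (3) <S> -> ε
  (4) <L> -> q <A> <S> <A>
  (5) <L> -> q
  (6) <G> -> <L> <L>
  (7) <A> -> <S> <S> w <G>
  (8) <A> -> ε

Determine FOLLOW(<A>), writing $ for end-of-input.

{$, q, w}

FIRST(<S>): from <S>->w <G> <A> we get {w}; from <S>->q <S> w <L> we get {q}; from <S>->ε we get {ε}. So FIRST(<S>) = {ε, q, w}.
FIRST(<L>): from <L>->q <A> <S> <A> we get {q}; from <L>->q we get {q}. So FIRST(<L>) = {q}.
FIRST(<G>): from <G>-><L> <L> we get {q}. So FIRST(<G>) = {q}.
FIRST(<A>): from <A>-><S> <S> w <G> we get {q, w}; from <A>->ε we get {ε}. So FIRST(<A>) = {ε, q, w}.
FOLLOW(<S>) includes $ since <S> is the start symbol.
FOLLOW(<S>): in <S>->q <S> w <L>, <S> is followed by w <L> with FIRST {w}; in <L>->q <A> <S> <A>, <S> is followed by <A> with FIRST {ε, q, w}; in <L>->q <A> <S> <A>, the suffix after <S> is nullable, so FOLLOW(<S>) ⊇ FOLLOW(<L>) = {$, q, w}; in <A>-><S> <S> w <G> (occurrence 1), <S> is followed by <S> w <G> with FIRST {q, w}; in <A>-><S> <S> w <G> (occurrence 2), <S> is followed by w <G> with FIRST {w}. Thus FOLLOW(<S>) = {$, q, w}.
FOLLOW(<L>): in <S>->q <S> w <L>, the suffix after <L> is empty, so FOLLOW(<L>) ⊇ FOLLOW(<S>) = {$, q, w}; in <G>-><L> <L> (occurrence 1), <L> is followed by <L> with FIRST {q}; in <G>-><L> <L> (occurrence 2), the suffix after <L> is empty, so FOLLOW(<L>) ⊇ FOLLOW(<G>) = {$, q, w}. Thus FOLLOW(<L>) = {$, q, w}.
FOLLOW(<A>): in <S>->w <G> <A>, the suffix after <A> is empty, so FOLLOW(<A>) ⊇ FOLLOW(<S>) = {$, q, w}; in <L>->q <A> <S> <A> (occurrence 1), <A> is followed by <S> <A> with FIRST {ε, q, w}; in <L>->q <A> <S> <A> (occurrence 1), the suffix after <A> is nullable, so FOLLOW(<A>) ⊇ FOLLOW(<L>) = {$, q, w}; in <L>->q <A> <S> <A> (occurrence 2), the suffix after <A> is empty, so FOLLOW(<A>) ⊇ FOLLOW(<L>) = {$, q, w}. Thus FOLLOW(<A>) = {$, q, w}.
FOLLOW(<G>): in <S>->w <G> <A>, <G> is followed by <A> with FIRST {ε, q, w}; in <S>->w <G> <A>, the suffix after <G> is nullable, so FOLLOW(<G>) ⊇ FOLLOW(<S>) = {$, q, w}; in <A>-><S> <S> w <G>, the suffix after <G> is empty, so FOLLOW(<G>) ⊇ FOLLOW(<A>) = {$, q, w}. Thus FOLLOW(<G>) = {$, q, w}.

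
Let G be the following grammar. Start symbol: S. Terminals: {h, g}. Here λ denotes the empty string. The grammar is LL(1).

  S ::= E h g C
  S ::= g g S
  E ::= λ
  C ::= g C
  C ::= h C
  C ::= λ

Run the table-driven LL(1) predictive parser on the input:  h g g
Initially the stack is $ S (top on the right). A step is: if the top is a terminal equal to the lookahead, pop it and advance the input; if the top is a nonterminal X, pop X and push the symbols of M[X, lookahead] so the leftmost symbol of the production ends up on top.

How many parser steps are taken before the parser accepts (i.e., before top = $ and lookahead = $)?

7

step 1: stack=$ S  input=h g g $  — expand S ::= E h g C
step 2: stack=$ C g h E  input=h g g $  — expand E ::= λ
step 3: stack=$ C g h  input=h g g $  — match h
step 4: stack=$ C g  input=g g $  — match g
step 5: stack=$ C  input=g $  — expand C ::= g C
step 6: stack=$ C g  input=g $  — match g
step 7: stack=$ C  input=$  — expand C ::= λ
Accept reached after 7 steps.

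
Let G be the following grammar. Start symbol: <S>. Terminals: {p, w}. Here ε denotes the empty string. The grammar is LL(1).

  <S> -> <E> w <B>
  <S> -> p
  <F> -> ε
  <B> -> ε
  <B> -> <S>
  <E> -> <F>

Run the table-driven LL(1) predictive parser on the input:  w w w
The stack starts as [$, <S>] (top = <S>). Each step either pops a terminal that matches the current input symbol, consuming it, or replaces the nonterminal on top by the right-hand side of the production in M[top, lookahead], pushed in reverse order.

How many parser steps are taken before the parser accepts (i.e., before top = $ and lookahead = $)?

15

step 1: stack=$ <S>  input=w w w $  — expand <S> -> <E> w <B>
step 2: stack=$ <B> w <E>  input=w w w $  — expand <E> -> <F>
step 3: stack=$ <B> w <F>  input=w w w $  — expand <F> -> ε
step 4: stack=$ <B> w  input=w w w $  — match w
step 5: stack=$ <B>  input=w w $  — expand <B> -> <S>
step 6: stack=$ <S>  input=w w $  — expand <S> -> <E> w <B>
step 7: stack=$ <B> w <E>  input=w w $  — expand <E> -> <F>
step 8: stack=$ <B> w <F>  input=w w $  — expand <F> -> ε
step 9: stack=$ <B> w  input=w w $  — match w
step 10: stack=$ <B>  input=w $  — expand <B> -> <S>
step 11: stack=$ <S>  input=w $  — expand <S> -> <E> w <B>
step 12: stack=$ <B> w <E>  input=w $  — expand <E> -> <F>
step 13: stack=$ <B> w <F>  input=w $  — expand <F> -> ε
step 14: stack=$ <B> w  input=w $  — match w
step 15: stack=$ <B>  input=$  — expand <B> -> ε
Accept reached after 15 steps.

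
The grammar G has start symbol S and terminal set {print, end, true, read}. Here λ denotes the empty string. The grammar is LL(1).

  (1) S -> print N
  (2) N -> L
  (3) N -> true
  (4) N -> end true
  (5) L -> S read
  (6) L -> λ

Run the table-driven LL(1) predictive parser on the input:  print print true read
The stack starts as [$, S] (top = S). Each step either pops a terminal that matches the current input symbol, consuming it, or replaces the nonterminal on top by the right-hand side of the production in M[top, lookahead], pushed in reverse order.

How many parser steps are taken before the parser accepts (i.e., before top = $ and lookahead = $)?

9

step 1: stack=$ S  input=print print true read $  — expand S -> print N
step 2: stack=$ N print  input=print print true read $  — match print
step 3: stack=$ N  input=print true read $  — expand N -> L
step 4: stack=$ L  input=print true read $  — expand L -> S read
step 5: stack=$ read S  input=print true read $  — expand S -> print N
step 6: stack=$ read N print  input=print true read $  — match print
step 7: stack=$ read N  input=true read $  — expand N -> true
step 8: stack=$ read true  input=true read $  — match true
step 9: stack=$ read  input=read $  — match read
Accept reached after 9 steps.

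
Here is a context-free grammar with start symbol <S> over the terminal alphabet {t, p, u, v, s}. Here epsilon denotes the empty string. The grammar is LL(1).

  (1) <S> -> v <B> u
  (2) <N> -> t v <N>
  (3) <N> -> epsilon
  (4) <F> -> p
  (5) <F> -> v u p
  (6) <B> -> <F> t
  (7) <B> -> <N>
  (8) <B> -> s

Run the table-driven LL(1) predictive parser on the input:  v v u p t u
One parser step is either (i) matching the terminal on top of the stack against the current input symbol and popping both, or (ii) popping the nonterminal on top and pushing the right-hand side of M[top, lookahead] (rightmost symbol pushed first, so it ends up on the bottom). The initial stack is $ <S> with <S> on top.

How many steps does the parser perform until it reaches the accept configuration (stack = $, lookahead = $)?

step 1: stack=$ <S>  input=v v u p t u $  — expand <S> -> v <B> u
step 2: stack=$ u <B> v  input=v v u p t u $  — match v
step 3: stack=$ u <B>  input=v u p t u $  — expand <B> -> <F> t
step 4: stack=$ u t <F>  input=v u p t u $  — expand <F> -> v u p
step 5: stack=$ u t p u v  input=v u p t u $  — match v
step 6: stack=$ u t p u  input=u p t u $  — match u
step 7: stack=$ u t p  input=p t u $  — match p
step 8: stack=$ u t  input=t u $  — match t
step 9: stack=$ u  input=u $  — match u
Accept reached after 9 steps.

9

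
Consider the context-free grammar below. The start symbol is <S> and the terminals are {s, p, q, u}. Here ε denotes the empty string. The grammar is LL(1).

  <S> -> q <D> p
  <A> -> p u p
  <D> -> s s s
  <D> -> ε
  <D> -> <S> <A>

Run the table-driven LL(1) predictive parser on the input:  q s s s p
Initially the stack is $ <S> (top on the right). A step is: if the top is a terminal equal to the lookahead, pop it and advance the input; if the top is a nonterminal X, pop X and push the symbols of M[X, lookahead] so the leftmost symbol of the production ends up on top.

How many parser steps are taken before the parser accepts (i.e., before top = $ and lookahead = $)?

step 1: stack=$ <S>  input=q s s s p $  — expand <S> -> q <D> p
step 2: stack=$ p <D> q  input=q s s s p $  — match q
step 3: stack=$ p <D>  input=s s s p $  — expand <D> -> s s s
step 4: stack=$ p s s s  input=s s s p $  — match s
step 5: stack=$ p s s  input=s s p $  — match s
step 6: stack=$ p s  input=s p $  — match s
step 7: stack=$ p  input=p $  — match p
Accept reached after 7 steps.

7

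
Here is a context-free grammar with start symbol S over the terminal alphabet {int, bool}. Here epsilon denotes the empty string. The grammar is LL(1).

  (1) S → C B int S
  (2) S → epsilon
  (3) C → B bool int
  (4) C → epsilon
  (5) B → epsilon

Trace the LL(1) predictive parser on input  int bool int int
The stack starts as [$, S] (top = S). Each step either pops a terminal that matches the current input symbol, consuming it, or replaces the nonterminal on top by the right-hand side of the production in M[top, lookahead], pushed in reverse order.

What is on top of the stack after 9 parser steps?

B

     Stack                 Input               Action
  1  $ S                   int bool int int $  expand S → C B int S
  2  $ S int B C           int bool int int $  expand C → epsilon
  3  $ S int B             int bool int int $  expand B → epsilon
  4  $ S int               int bool int int $  match int
  5  $ S                   bool int int $      expand S → C B int S
  6  $ S int B C           bool int int $      expand C → B bool int
  7  $ S int B int bool B  bool int int $      expand B → epsilon
  8  $ S int B int bool    bool int int $      match bool
  9  $ S int B int         int int $           match int
Stack after step 9: $ S int B (top = B).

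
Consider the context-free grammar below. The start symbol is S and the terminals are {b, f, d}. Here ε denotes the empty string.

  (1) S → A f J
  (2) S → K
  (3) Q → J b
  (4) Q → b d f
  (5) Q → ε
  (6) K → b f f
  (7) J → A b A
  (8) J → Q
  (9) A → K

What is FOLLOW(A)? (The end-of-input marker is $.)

FIRST(K) = {b}
FIRST(A) = {b}  (via K)
FIRST(S) = {b}  (via A f J, K)
FIRST(Q) = {ε, b}  (via J b)
FIRST(J) = {ε, b}  (via A b A, Q)
FOLLOW(S) includes $ since S is the start symbol.
FOLLOW(S): S appears on no right-hand side. Thus FOLLOW(S) = {$}.
FOLLOW(J): in S→A f J, the suffix after J is empty, so FOLLOW(J) ⊇ FOLLOW(S) = {$}; in Q→J b, J is followed by b with FIRST {b}. Thus FOLLOW(J) = {$, b}.
FOLLOW(Q): in J→Q, the suffix after Q is empty, so FOLLOW(Q) ⊇ FOLLOW(J) = {$, b}. Thus FOLLOW(Q) = {$, b}.
FOLLOW(A): in S→A f J, A is followed by f J with FIRST {f}; in J→A b A (occurrence 1), A is followed by b A with FIRST {b}; in J→A b A (occurrence 2), the suffix after A is empty, so FOLLOW(A) ⊇ FOLLOW(J) = {$, b}. Thus FOLLOW(A) = {$, b, f}.
FOLLOW(K): in S→K, the suffix after K is empty, so FOLLOW(K) ⊇ FOLLOW(S) = {$}; in A→K, the suffix after K is empty, so FOLLOW(K) ⊇ FOLLOW(A) = {$, b, f}. Thus FOLLOW(K) = {$, b, f}.

{$, b, f}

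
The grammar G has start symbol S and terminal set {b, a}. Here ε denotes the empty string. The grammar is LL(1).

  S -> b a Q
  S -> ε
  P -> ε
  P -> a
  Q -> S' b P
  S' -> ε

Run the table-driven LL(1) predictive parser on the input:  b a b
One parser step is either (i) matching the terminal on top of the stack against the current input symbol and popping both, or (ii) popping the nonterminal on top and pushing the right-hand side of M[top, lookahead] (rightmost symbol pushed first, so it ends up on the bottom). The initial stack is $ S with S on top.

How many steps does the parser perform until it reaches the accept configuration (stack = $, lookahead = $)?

7

step 1: stack=$ S  input=b a b $  — expand S -> b a Q
step 2: stack=$ Q a b  input=b a b $  — match b
step 3: stack=$ Q a  input=a b $  — match a
step 4: stack=$ Q  input=b $  — expand Q -> S' b P
step 5: stack=$ P b S'  input=b $  — expand S' -> ε
step 6: stack=$ P b  input=b $  — match b
step 7: stack=$ P  input=$  — expand P -> ε
Accept reached after 7 steps.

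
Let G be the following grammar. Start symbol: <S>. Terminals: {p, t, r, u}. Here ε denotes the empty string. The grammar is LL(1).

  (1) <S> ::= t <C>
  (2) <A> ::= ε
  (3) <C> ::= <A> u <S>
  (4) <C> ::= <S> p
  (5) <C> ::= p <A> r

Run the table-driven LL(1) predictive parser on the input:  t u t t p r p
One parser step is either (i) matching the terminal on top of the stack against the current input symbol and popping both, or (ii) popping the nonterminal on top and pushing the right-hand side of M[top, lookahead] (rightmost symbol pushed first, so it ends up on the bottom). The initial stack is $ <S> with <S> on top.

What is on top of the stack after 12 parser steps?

step 1: stack=$ <S>  input=t u t t p r p $  — expand <S> ::= t <C>
step 2: stack=$ <C> t  input=t u t t p r p $  — match t
step 3: stack=$ <C>  input=u t t p r p $  — expand <C> ::= <A> u <S>
step 4: stack=$ <S> u <A>  input=u t t p r p $  — expand <A> ::= ε
step 5: stack=$ <S> u  input=u t t p r p $  — match u
step 6: stack=$ <S>  input=t t p r p $  — expand <S> ::= t <C>
step 7: stack=$ <C> t  input=t t p r p $  — match t
step 8: stack=$ <C>  input=t p r p $  — expand <C> ::= <S> p
step 9: stack=$ p <S>  input=t p r p $  — expand <S> ::= t <C>
step 10: stack=$ p <C> t  input=t p r p $  — match t
step 11: stack=$ p <C>  input=p r p $  — expand <C> ::= p <A> r
step 12: stack=$ p r <A> p  input=p r p $  — match p
Stack after step 12: $ p r <A> (top = <A>).

<A>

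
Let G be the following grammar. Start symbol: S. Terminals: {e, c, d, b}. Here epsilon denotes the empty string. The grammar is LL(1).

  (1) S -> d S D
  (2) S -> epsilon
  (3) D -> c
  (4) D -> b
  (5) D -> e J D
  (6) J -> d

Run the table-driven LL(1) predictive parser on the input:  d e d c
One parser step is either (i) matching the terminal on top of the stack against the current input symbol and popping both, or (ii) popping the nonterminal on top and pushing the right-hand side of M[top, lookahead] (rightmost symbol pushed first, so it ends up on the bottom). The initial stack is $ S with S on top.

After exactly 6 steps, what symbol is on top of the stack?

step 1: stack=$ S  input=d e d c $  — expand S -> d S D
step 2: stack=$ D S d  input=d e d c $  — match d
step 3: stack=$ D S  input=e d c $  — expand S -> epsilon
step 4: stack=$ D  input=e d c $  — expand D -> e J D
step 5: stack=$ D J e  input=e d c $  — match e
step 6: stack=$ D J  input=d c $  — expand J -> d
Stack after step 6: $ D d (top = d).

d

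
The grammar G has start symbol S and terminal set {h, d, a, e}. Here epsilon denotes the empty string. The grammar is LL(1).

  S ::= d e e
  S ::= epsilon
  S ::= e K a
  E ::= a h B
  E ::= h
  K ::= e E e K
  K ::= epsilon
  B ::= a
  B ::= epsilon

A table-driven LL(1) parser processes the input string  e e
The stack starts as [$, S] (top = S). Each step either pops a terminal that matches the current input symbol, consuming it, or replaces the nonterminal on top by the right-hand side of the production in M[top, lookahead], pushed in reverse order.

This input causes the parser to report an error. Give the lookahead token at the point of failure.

$

step 1: stack=$ S  input=e e $  — expand S ::= e K a
step 2: stack=$ a K e  input=e e $  — match e
step 3: stack=$ a K  input=e $  — expand K ::= e E e K
step 4: stack=$ a K e E e  input=e $  — match e
step 5: stack=$ a K e E  input=$  — error: M[E, $] is empty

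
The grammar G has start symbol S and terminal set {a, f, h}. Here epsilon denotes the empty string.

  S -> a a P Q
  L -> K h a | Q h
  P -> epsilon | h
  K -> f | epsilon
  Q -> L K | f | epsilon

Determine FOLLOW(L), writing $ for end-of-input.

{$, f, h}

FIRST(S): from S->a a P Q we get {a}. So FIRST(S) = {a}.
FIRST(P): from P->epsilon we get {epsilon}; from P->h we get {h}. So FIRST(P) = {epsilon, h}.
FIRST(K): from K->f we get {f}; from K->epsilon we get {epsilon}. So FIRST(K) = {epsilon, f}.
FIRST(L): from L->K h a we get {f, h}; from L->Q h we get {f, h}. So FIRST(L) = {f, h}.
FIRST(Q): from Q->L K we get {f, h}; from Q->f we get {f}; from Q->epsilon we get {epsilon}. So FIRST(Q) = {epsilon, f, h}.
FOLLOW(S) includes $ since S is the start symbol.
FOLLOW(S): S appears on no right-hand side. Thus FOLLOW(S) = {$}.
FOLLOW(P): in S->a a P Q, P is followed by Q with FIRST {epsilon, f, h}; in S->a a P Q, the suffix after P is nullable, so FOLLOW(P) ⊇ FOLLOW(S) = {$}. Thus FOLLOW(P) = {$, f, h}.
FOLLOW(Q): in S->a a P Q, the suffix after Q is empty, so FOLLOW(Q) ⊇ FOLLOW(S) = {$}; in L->Q h, Q is followed by h with FIRST {h}. Thus FOLLOW(Q) = {$, h}.
FOLLOW(L): in Q->L K, L is followed by K with FIRST {epsilon, f}; in Q->L K, the suffix after L is nullable, so FOLLOW(L) ⊇ FOLLOW(Q) = {$, h}. Thus FOLLOW(L) = {$, f, h}.
FOLLOW(K): in L->K h a, K is followed by h a with FIRST {h}; in Q->L K, the suffix after K is empty, so FOLLOW(K) ⊇ FOLLOW(Q) = {$, h}. Thus FOLLOW(K) = {$, h}.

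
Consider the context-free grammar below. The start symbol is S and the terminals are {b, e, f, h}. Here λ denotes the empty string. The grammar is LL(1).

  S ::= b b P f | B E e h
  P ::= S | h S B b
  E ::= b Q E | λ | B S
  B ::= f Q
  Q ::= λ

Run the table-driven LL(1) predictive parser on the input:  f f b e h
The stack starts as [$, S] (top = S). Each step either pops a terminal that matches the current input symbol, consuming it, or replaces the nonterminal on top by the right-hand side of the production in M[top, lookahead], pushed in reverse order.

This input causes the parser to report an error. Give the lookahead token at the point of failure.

e

      Stack          Input        Action
   1  $ S            f f b e h $  expand S ::= B E e h
   2  $ h e E B      f f b e h $  expand B ::= f Q
   3  $ h e E Q f    f f b e h $  match f
   4  $ h e E Q      f b e h $    expand Q ::= λ
   5  $ h e E        f b e h $    expand E ::= B S
   6  $ h e S B      f b e h $    expand B ::= f Q
   7  $ h e S Q f    f b e h $    match f
   8  $ h e S Q      b e h $      expand Q ::= λ
   9  $ h e S        b e h $      expand S ::= b b P f
  10  $ h e f P b b  b e h $      match b
  11  $ h e f P b    e h $        error: top is terminal b but lookahead is e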